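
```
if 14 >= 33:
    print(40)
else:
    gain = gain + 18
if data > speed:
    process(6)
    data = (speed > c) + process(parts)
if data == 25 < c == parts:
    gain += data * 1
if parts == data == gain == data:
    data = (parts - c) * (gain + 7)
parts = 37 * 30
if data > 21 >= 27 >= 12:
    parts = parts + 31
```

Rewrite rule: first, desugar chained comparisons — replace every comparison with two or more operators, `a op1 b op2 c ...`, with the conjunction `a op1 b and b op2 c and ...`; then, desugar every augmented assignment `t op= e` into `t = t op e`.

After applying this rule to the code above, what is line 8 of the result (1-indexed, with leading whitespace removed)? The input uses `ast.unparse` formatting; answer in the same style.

Transformed code:
if 14 >= 33:
    print(40)
else:
    gain = gain + 18
if data > speed:
    process(6)
    data = (speed > c) + process(parts)
if data == 25 and 25 < c and (c == parts):
    gain = gain + data * 1
if parts == data and data == gain and (gain == data):
    data = (parts - c) * (gain + 7)
parts = 37 * 30
if data > 21 and 21 >= 27 and (27 >= 12):
    parts = parts + 31

if data == 25 and 25 < c and (c == parts):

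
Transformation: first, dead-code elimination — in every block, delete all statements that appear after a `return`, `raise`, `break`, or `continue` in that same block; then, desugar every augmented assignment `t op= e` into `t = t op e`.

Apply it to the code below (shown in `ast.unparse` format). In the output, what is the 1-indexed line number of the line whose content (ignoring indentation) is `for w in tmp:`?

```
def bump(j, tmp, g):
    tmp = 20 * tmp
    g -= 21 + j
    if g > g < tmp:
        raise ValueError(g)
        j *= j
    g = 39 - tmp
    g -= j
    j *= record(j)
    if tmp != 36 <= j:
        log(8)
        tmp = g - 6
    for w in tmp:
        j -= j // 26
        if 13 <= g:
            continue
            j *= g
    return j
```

12

Transformed code:
def bump(j, tmp, g):
    tmp = 20 * tmp
    g = g - (21 + j)
    if g > g < tmp:
        raise ValueError(g)
    g = 39 - tmp
    g = g - j
    j = j * record(j)
    if tmp != 36 <= j:
        log(8)
        tmp = g - 6
    for w in tmp:
        j = j - j // 26
        if 13 <= g:
            continue
    return j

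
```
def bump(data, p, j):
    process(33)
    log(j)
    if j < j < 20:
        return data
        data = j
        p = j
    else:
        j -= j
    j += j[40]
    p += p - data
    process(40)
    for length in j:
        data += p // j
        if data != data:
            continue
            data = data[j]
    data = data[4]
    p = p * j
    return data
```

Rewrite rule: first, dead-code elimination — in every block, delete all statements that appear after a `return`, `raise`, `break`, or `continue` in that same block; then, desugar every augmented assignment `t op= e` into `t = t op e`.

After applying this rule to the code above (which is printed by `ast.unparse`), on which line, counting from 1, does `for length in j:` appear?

11

Transformed code:
def bump(data, p, j):
    process(33)
    log(j)
    if j < j < 20:
        return data
    else:
        j = j - j
    j = j + j[40]
    p = p + (p - data)
    process(40)
    for length in j:
        data = data + p // j
        if data != data:
            continue
    data = data[4]
    p = p * j
    return data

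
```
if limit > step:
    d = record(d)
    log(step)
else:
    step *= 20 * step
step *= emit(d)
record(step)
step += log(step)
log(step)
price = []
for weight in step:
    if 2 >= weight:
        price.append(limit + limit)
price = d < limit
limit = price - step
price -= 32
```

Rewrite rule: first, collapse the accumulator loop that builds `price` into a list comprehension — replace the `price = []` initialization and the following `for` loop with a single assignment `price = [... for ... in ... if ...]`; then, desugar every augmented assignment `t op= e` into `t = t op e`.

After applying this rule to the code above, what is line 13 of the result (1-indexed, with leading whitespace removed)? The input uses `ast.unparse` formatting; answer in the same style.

price = price - 32

Transformed code:
if limit > step:
    d = record(d)
    log(step)
else:
    step = step * (20 * step)
step = step * emit(d)
record(step)
step = step + log(step)
log(step)
price = [limit + limit for weight in step if 2 >= weight]
price = d < limit
limit = price - step
price = price - 32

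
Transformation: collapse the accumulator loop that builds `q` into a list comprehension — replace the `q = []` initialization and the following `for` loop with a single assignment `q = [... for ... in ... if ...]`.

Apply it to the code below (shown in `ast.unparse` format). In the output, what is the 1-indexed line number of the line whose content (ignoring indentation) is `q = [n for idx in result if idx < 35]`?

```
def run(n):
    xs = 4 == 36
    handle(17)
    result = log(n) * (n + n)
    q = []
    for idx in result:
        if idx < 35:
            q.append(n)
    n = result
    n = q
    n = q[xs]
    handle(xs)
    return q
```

Transformed code:
def run(n):
    xs = 4 == 36
    handle(17)
    result = log(n) * (n + n)
    q = [n for idx in result if idx < 35]
    n = result
    n = q
    n = q[xs]
    handle(xs)
    return q

5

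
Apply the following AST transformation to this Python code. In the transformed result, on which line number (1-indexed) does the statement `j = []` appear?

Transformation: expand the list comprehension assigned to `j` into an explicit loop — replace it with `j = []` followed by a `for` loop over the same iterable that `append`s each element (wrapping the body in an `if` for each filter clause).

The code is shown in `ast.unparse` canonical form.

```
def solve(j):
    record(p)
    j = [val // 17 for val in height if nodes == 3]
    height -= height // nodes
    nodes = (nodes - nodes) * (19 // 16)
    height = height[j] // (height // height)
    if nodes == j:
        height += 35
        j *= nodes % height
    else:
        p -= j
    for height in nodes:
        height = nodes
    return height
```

Transformed code:
def solve(j):
    record(p)
    j = []
    for val in height:
        if nodes == 3:
            j.append(val // 17)
    height -= height // nodes
    nodes = (nodes - nodes) * (19 // 16)
    height = height[j] // (height // height)
    if nodes == j:
        height += 35
        j *= nodes % height
    else:
        p -= j
    for height in nodes:
        height = nodes
    return height

3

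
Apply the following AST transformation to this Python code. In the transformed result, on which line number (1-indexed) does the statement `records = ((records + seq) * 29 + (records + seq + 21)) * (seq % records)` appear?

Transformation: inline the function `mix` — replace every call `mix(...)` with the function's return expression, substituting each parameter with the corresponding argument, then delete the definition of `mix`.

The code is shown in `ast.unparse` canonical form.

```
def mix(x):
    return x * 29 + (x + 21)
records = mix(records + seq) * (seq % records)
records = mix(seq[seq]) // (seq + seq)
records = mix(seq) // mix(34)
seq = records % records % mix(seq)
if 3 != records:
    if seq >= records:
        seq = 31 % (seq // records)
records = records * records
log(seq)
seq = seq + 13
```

Transformed code:
records = ((records + seq) * 29 + (records + seq + 21)) * (seq % records)
records = (seq[seq] * 29 + (seq[seq] + 21)) // (seq + seq)
records = (seq * 29 + (seq + 21)) // (34 * 29 + (34 + 21))
seq = records % records % (seq * 29 + (seq + 21))
if 3 != records:
    if seq >= records:
        seq = 31 % (seq // records)
records = records * records
log(seq)
seq = seq + 13

1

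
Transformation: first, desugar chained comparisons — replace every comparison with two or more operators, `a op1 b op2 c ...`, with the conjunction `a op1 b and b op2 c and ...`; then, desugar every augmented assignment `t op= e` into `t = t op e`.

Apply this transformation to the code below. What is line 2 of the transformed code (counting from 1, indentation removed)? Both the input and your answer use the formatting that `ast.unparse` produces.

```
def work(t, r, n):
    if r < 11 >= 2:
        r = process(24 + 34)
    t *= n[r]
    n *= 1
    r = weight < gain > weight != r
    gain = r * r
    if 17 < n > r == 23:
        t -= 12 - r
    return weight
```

Transformed code:
def work(t, r, n):
    if r < 11 and 11 >= 2:
        r = process(24 + 34)
    t = t * n[r]
    n = n * 1
    r = weight < gain and gain > weight and (weight != r)
    gain = r * r
    if 17 < n and n > r and (r == 23):
        t = t - (12 - r)
    return weight

if r < 11 and 11 >= 2:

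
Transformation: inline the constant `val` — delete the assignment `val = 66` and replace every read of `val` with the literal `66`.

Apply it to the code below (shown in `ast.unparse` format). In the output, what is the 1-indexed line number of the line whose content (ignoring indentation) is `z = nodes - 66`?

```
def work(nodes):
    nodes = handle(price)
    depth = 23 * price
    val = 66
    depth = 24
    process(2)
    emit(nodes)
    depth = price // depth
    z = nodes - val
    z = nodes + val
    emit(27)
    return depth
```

8

Transformed code:
def work(nodes):
    nodes = handle(price)
    depth = 23 * price
    depth = 24
    process(2)
    emit(nodes)
    depth = price // depth
    z = nodes - 66
    z = nodes + 66
    emit(27)
    return depth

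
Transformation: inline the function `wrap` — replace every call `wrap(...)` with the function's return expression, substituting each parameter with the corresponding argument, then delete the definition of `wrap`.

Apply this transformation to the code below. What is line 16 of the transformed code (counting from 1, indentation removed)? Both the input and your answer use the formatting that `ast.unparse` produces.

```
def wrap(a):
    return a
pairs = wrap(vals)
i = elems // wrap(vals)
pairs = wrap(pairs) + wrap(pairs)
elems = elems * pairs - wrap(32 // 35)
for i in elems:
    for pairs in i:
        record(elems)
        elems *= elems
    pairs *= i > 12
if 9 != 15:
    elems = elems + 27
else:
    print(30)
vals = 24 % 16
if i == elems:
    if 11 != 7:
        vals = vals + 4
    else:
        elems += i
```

if 11 != 7:

Transformed code:
pairs = vals
i = elems // vals
pairs = pairs + pairs
elems = elems * pairs - 32 // 35
for i in elems:
    for pairs in i:
        record(elems)
        elems *= elems
    pairs *= i > 12
if 9 != 15:
    elems = elems + 27
else:
    print(30)
vals = 24 % 16
if i == elems:
    if 11 != 7:
        vals = vals + 4
    else:
        elems += i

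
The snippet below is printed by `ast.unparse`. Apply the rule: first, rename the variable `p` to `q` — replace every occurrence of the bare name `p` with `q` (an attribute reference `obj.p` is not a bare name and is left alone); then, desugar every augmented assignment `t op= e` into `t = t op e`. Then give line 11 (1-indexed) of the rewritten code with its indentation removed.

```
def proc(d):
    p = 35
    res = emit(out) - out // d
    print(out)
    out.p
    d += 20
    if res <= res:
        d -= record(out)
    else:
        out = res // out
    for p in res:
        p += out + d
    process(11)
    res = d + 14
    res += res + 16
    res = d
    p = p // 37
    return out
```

for q in res:

Transformed code:
def proc(d):
    q = 35
    res = emit(out) - out // d
    print(out)
    out.p
    d = d + 20
    if res <= res:
        d = d - record(out)
    else:
        out = res // out
    for q in res:
        q = q + (out + d)
    process(11)
    res = d + 14
    res = res + (res + 16)
    res = d
    q = q // 37
    return out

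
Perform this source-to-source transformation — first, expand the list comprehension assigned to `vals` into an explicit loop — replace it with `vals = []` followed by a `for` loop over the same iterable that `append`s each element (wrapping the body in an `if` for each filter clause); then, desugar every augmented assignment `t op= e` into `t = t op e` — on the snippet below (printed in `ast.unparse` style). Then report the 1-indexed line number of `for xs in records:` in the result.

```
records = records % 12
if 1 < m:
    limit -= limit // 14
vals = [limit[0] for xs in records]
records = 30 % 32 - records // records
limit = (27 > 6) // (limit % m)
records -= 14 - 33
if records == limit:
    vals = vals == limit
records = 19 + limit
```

Transformed code:
records = records % 12
if 1 < m:
    limit = limit - limit // 14
vals = []
for xs in records:
    vals.append(limit[0])
records = 30 % 32 - records // records
limit = (27 > 6) // (limit % m)
records = records - (14 - 33)
if records == limit:
    vals = vals == limit
records = 19 + limit

5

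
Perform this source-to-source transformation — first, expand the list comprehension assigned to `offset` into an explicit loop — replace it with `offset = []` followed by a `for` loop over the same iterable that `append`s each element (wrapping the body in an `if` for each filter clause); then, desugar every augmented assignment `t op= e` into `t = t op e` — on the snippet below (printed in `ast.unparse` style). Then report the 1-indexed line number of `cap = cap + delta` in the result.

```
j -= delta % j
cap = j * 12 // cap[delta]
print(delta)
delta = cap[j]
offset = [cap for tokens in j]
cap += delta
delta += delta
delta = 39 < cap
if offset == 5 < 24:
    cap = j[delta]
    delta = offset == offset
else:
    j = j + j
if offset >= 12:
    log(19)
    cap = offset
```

Transformed code:
j = j - delta % j
cap = j * 12 // cap[delta]
print(delta)
delta = cap[j]
offset = []
for tokens in j:
    offset.append(cap)
cap = cap + delta
delta = delta + delta
delta = 39 < cap
if offset == 5 < 24:
    cap = j[delta]
    delta = offset == offset
else:
    j = j + j
if offset >= 12:
    log(19)
    cap = offset

8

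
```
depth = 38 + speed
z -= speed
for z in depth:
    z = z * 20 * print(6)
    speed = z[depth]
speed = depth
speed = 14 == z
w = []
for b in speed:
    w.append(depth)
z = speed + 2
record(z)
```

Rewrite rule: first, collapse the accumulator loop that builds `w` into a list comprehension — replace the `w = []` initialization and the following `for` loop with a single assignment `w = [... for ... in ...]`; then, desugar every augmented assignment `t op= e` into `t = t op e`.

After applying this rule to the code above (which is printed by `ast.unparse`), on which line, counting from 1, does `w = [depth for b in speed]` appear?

Transformed code:
depth = 38 + speed
z = z - speed
for z in depth:
    z = z * 20 * print(6)
    speed = z[depth]
speed = depth
speed = 14 == z
w = [depth for b in speed]
z = speed + 2
record(z)

8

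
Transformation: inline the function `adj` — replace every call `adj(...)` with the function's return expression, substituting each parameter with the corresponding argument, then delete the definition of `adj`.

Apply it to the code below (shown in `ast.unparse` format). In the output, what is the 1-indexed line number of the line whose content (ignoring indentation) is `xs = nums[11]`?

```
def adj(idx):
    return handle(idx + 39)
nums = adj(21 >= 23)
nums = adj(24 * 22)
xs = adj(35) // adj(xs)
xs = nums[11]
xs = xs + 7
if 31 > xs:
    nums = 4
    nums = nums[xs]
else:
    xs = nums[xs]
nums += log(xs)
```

Transformed code:
nums = handle((21 >= 23) + 39)
nums = handle(24 * 22 + 39)
xs = handle(35 + 39) // handle(xs + 39)
xs = nums[11]
xs = xs + 7
if 31 > xs:
    nums = 4
    nums = nums[xs]
else:
    xs = nums[xs]
nums += log(xs)

4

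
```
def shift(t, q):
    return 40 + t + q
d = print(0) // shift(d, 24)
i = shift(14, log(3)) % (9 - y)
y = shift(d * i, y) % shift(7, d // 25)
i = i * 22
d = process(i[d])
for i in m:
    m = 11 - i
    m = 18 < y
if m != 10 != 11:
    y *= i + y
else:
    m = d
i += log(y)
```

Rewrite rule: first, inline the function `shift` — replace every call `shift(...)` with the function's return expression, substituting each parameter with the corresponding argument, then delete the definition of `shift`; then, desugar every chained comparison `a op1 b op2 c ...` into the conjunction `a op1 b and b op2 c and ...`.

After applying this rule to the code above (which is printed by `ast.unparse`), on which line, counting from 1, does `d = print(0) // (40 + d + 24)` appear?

1

Transformed code:
d = print(0) // (40 + d + 24)
i = (40 + 14 + log(3)) % (9 - y)
y = (40 + d * i + y) % (40 + 7 + d // 25)
i = i * 22
d = process(i[d])
for i in m:
    m = 11 - i
    m = 18 < y
if m != 10 and 10 != 11:
    y *= i + y
else:
    m = d
i += log(y)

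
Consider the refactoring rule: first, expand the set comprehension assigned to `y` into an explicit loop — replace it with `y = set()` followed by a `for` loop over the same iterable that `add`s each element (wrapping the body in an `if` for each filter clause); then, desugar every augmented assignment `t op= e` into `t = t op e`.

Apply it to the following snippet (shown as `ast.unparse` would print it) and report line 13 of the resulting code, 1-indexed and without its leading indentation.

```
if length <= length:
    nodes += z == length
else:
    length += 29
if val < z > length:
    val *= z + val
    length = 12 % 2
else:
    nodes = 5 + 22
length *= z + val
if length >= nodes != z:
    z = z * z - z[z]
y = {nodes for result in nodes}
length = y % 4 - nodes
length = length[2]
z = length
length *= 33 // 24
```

y = set()

Transformed code:
if length <= length:
    nodes = nodes + (z == length)
else:
    length = length + 29
if val < z > length:
    val = val * (z + val)
    length = 12 % 2
else:
    nodes = 5 + 22
length = length * (z + val)
if length >= nodes != z:
    z = z * z - z[z]
y = set()
for result in nodes:
    y.add(nodes)
length = y % 4 - nodes
length = length[2]
z = length
length = length * (33 // 24)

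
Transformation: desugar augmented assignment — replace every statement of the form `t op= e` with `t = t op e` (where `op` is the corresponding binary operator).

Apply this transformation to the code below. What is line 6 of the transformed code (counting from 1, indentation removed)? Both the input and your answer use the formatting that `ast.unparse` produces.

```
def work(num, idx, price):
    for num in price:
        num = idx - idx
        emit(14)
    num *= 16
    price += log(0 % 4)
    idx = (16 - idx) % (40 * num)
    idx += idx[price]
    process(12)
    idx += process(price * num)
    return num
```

price = price + log(0 % 4)

Transformed code:
def work(num, idx, price):
    for num in price:
        num = idx - idx
        emit(14)
    num = num * 16
    price = price + log(0 % 4)
    idx = (16 - idx) % (40 * num)
    idx = idx + idx[price]
    process(12)
    idx = idx + process(price * num)
    return num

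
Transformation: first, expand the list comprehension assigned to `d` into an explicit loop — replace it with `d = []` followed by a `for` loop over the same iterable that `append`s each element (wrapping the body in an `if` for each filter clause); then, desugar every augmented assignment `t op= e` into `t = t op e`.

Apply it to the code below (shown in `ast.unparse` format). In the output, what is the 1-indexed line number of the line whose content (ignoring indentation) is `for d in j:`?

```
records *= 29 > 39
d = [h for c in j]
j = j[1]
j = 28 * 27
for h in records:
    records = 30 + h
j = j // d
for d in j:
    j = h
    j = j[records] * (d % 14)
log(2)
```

Transformed code:
records = records * (29 > 39)
d = []
for c in j:
    d.append(h)
j = j[1]
j = 28 * 27
for h in records:
    records = 30 + h
j = j // d
for d in j:
    j = h
    j = j[records] * (d % 14)
log(2)

10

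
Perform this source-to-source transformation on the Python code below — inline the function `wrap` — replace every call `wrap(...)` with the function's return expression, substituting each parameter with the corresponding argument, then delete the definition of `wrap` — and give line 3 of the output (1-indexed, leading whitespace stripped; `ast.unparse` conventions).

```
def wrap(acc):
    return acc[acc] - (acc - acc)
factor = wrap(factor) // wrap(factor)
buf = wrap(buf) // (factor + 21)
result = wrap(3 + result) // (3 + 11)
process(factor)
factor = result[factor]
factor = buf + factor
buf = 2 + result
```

result = ((3 + result)[3 + result] - (3 + result - (3 + result))) // (3 + 11)

Transformed code:
factor = (factor[factor] - (factor - factor)) // (factor[factor] - (factor - factor))
buf = (buf[buf] - (buf - buf)) // (factor + 21)
result = ((3 + result)[3 + result] - (3 + result - (3 + result))) // (3 + 11)
process(factor)
factor = result[factor]
factor = buf + factor
buf = 2 + result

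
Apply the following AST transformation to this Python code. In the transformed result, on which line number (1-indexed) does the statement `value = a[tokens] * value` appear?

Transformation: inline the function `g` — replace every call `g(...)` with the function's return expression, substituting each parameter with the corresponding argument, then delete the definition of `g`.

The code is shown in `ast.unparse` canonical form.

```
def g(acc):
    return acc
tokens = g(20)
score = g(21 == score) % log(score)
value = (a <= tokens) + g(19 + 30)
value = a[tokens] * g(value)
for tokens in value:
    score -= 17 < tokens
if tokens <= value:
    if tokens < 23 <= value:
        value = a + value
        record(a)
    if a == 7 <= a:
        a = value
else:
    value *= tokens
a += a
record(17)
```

4

Transformed code:
tokens = 20
score = (21 == score) % log(score)
value = (a <= tokens) + (19 + 30)
value = a[tokens] * value
for tokens in value:
    score -= 17 < tokens
if tokens <= value:
    if tokens < 23 <= value:
        value = a + value
        record(a)
    if a == 7 <= a:
        a = value
else:
    value *= tokens
a += a
record(17)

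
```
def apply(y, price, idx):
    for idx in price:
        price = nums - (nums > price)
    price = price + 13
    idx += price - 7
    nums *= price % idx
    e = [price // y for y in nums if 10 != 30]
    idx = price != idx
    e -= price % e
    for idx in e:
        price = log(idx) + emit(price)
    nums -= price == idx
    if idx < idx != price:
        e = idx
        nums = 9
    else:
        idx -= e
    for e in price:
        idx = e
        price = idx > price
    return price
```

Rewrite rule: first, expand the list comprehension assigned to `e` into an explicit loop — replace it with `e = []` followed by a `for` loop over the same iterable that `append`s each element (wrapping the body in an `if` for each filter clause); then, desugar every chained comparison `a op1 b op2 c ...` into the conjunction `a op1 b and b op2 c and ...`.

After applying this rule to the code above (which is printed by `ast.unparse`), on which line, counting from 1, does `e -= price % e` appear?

Transformed code:
def apply(y, price, idx):
    for idx in price:
        price = nums - (nums > price)
    price = price + 13
    idx += price - 7
    nums *= price % idx
    e = []
    for y in nums:
        if 10 != 30:
            e.append(price // y)
    idx = price != idx
    e -= price % e
    for idx in e:
        price = log(idx) + emit(price)
    nums -= price == idx
    if idx < idx and idx != price:
        e = idx
        nums = 9
    else:
        idx -= e
    for e in price:
        idx = e
        price = idx > price
    return price

12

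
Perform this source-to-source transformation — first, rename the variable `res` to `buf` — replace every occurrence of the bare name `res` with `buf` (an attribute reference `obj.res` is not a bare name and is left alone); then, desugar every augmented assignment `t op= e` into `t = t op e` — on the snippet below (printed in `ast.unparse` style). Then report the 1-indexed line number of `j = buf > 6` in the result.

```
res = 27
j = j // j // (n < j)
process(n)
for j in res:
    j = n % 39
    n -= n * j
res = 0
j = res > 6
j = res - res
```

Transformed code:
buf = 27
j = j // j // (n < j)
process(n)
for j in buf:
    j = n % 39
    n = n - n * j
buf = 0
j = buf > 6
j = buf - buf

8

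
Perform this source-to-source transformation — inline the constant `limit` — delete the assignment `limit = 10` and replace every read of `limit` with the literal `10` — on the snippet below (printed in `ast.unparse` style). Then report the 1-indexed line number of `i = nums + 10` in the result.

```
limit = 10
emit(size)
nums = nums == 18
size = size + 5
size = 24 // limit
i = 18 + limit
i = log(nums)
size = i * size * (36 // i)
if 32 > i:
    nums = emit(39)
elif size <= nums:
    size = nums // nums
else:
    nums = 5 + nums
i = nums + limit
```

Transformed code:
emit(size)
nums = nums == 18
size = size + 5
size = 24 // 10
i = 18 + 10
i = log(nums)
size = i * size * (36 // i)
if 32 > i:
    nums = emit(39)
elif size <= nums:
    size = nums // nums
else:
    nums = 5 + nums
i = nums + 10

14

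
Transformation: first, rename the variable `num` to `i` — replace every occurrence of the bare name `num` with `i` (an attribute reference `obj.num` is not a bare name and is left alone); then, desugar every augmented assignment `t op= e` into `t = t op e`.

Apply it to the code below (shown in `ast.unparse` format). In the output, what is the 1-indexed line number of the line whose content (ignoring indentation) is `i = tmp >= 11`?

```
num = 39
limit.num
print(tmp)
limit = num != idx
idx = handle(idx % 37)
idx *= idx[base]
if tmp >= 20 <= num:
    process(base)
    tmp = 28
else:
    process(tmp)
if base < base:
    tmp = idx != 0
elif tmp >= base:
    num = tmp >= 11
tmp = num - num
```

Transformed code:
i = 39
limit.num
print(tmp)
limit = i != idx
idx = handle(idx % 37)
idx = idx * idx[base]
if tmp >= 20 <= i:
    process(base)
    tmp = 28
else:
    process(tmp)
if base < base:
    tmp = idx != 0
elif tmp >= base:
    i = tmp >= 11
tmp = i - i

15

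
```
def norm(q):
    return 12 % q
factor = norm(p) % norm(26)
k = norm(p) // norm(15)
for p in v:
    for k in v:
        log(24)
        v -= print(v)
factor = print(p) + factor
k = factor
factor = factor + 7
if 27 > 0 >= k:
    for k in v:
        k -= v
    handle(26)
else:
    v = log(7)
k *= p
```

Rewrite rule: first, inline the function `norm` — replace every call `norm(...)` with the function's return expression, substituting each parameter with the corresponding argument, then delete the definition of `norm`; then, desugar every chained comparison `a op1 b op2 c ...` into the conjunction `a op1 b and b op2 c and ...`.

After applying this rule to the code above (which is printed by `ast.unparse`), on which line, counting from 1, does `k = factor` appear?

8

Transformed code:
factor = 12 % p % (12 % 26)
k = 12 % p // (12 % 15)
for p in v:
    for k in v:
        log(24)
        v -= print(v)
factor = print(p) + factor
k = factor
factor = factor + 7
if 27 > 0 and 0 >= k:
    for k in v:
        k -= v
    handle(26)
else:
    v = log(7)
k *= p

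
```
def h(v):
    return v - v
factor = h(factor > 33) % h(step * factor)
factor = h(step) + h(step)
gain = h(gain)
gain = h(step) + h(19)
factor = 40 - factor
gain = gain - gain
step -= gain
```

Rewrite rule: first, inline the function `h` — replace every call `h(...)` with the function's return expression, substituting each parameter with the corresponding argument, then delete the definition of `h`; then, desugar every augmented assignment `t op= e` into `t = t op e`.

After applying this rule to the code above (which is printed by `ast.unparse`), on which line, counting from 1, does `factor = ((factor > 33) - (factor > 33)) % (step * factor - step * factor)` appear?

1

Transformed code:
factor = ((factor > 33) - (factor > 33)) % (step * factor - step * factor)
factor = step - step + (step - step)
gain = gain - gain
gain = step - step + (19 - 19)
factor = 40 - factor
gain = gain - gain
step = step - gain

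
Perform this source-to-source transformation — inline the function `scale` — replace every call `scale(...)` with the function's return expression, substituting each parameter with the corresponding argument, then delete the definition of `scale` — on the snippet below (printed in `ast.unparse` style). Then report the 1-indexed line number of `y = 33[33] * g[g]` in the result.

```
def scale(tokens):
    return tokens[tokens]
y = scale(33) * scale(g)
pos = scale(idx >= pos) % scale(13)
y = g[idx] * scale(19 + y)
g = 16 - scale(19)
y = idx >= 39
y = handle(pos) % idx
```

1

Transformed code:
y = 33[33] * g[g]
pos = (idx >= pos)[idx >= pos] % 13[13]
y = g[idx] * (19 + y)[19 + y]
g = 16 - 19[19]
y = idx >= 39
y = handle(pos) % idx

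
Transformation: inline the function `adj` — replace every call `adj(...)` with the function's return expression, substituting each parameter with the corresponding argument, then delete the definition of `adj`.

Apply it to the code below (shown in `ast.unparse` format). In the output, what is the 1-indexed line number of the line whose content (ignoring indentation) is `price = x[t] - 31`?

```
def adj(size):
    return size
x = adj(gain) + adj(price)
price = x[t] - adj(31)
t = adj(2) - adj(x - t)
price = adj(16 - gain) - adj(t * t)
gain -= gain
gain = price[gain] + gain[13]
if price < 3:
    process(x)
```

2

Transformed code:
x = gain + price
price = x[t] - 31
t = 2 - (x - t)
price = 16 - gain - t * t
gain -= gain
gain = price[gain] + gain[13]
if price < 3:
    process(x)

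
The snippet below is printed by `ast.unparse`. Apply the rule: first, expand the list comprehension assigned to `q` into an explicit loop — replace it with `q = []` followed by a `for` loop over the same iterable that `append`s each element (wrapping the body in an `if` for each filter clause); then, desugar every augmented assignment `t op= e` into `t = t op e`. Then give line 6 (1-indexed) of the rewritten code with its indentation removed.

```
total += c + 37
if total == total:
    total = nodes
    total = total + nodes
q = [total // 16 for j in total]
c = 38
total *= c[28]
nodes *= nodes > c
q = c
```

Transformed code:
total = total + (c + 37)
if total == total:
    total = nodes
    total = total + nodes
q = []
for j in total:
    q.append(total // 16)
c = 38
total = total * c[28]
nodes = nodes * (nodes > c)
q = c

for j in total:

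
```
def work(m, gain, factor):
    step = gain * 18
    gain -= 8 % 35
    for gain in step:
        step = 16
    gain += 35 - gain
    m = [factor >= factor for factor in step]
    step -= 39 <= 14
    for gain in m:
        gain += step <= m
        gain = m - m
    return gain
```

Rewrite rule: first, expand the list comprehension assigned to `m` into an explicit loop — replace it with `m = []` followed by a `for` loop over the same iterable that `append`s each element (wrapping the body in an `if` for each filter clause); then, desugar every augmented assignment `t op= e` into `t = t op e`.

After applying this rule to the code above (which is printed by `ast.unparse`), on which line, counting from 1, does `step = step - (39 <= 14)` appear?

10

Transformed code:
def work(m, gain, factor):
    step = gain * 18
    gain = gain - 8 % 35
    for gain in step:
        step = 16
    gain = gain + (35 - gain)
    m = []
    for factor in step:
        m.append(factor >= factor)
    step = step - (39 <= 14)
    for gain in m:
        gain = gain + (step <= m)
        gain = m - m
    return gain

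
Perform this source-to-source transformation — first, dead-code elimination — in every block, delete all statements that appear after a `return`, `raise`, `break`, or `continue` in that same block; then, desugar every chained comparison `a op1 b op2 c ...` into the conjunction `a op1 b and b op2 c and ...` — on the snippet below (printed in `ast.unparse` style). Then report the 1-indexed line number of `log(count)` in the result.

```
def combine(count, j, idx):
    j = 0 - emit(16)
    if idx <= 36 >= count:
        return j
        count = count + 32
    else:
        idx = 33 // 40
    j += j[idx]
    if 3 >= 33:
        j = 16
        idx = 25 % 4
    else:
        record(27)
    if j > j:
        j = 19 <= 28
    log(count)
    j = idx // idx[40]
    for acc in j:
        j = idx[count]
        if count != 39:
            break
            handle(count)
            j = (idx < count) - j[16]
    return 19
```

15

Transformed code:
def combine(count, j, idx):
    j = 0 - emit(16)
    if idx <= 36 and 36 >= count:
        return j
    else:
        idx = 33 // 40
    j += j[idx]
    if 3 >= 33:
        j = 16
        idx = 25 % 4
    else:
        record(27)
    if j > j:
        j = 19 <= 28
    log(count)
    j = idx // idx[40]
    for acc in j:
        j = idx[count]
        if count != 39:
            break
    return 19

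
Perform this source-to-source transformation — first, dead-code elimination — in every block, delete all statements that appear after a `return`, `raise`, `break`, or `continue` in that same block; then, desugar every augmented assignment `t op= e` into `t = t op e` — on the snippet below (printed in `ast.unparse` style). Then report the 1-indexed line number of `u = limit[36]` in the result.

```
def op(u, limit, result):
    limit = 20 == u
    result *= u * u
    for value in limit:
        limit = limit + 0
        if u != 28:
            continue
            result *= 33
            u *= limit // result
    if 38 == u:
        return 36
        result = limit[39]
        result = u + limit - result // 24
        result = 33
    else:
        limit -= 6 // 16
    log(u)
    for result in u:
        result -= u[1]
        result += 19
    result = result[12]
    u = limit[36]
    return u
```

Transformed code:
def op(u, limit, result):
    limit = 20 == u
    result = result * (u * u)
    for value in limit:
        limit = limit + 0
        if u != 28:
            continue
    if 38 == u:
        return 36
    else:
        limit = limit - 6 // 16
    log(u)
    for result in u:
        result = result - u[1]
        result = result + 19
    result = result[12]
    u = limit[36]
    return u

17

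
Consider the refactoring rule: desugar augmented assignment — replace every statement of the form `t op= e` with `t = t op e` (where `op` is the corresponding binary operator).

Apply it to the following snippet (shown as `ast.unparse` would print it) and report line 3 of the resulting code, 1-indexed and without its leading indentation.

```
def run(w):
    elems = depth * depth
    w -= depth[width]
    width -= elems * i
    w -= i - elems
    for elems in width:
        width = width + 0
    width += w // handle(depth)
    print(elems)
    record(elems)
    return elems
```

Transformed code:
def run(w):
    elems = depth * depth
    w = w - depth[width]
    width = width - elems * i
    w = w - (i - elems)
    for elems in width:
        width = width + 0
    width = width + w // handle(depth)
    print(elems)
    record(elems)
    return elems

w = w - depth[width]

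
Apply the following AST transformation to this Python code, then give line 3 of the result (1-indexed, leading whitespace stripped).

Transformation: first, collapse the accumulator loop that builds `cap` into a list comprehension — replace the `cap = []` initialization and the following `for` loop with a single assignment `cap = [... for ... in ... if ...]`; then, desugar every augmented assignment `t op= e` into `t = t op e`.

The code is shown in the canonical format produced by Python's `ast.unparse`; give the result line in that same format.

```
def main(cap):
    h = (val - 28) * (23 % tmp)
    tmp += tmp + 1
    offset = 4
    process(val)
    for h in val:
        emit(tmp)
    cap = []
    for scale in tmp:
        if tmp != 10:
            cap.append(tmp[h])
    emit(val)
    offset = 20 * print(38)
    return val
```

Transformed code:
def main(cap):
    h = (val - 28) * (23 % tmp)
    tmp = tmp + (tmp + 1)
    offset = 4
    process(val)
    for h in val:
        emit(tmp)
    cap = [tmp[h] for scale in tmp if tmp != 10]
    emit(val)
    offset = 20 * print(38)
    return val

tmp = tmp + (tmp + 1)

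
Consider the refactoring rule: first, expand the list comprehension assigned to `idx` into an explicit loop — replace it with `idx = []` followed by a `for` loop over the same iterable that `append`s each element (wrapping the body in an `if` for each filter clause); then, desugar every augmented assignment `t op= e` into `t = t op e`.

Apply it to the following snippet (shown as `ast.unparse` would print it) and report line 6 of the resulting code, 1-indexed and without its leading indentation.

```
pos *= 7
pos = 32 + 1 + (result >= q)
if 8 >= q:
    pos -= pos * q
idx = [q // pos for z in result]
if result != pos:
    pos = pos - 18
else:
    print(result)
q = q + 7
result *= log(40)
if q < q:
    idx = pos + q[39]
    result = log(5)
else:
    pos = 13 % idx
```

Transformed code:
pos = pos * 7
pos = 32 + 1 + (result >= q)
if 8 >= q:
    pos = pos - pos * q
idx = []
for z in result:
    idx.append(q // pos)
if result != pos:
    pos = pos - 18
else:
    print(result)
q = q + 7
result = result * log(40)
if q < q:
    idx = pos + q[39]
    result = log(5)
else:
    pos = 13 % idx

for z in result:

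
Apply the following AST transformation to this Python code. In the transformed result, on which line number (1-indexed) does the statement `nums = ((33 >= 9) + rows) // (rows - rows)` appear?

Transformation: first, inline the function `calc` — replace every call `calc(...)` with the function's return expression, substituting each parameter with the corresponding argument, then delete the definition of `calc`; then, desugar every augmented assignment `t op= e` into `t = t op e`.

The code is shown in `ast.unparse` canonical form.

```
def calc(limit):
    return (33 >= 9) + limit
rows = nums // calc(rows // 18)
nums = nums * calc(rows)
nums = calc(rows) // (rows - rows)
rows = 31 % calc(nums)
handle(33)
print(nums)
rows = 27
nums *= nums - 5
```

3

Transformed code:
rows = nums // ((33 >= 9) + rows // 18)
nums = nums * ((33 >= 9) + rows)
nums = ((33 >= 9) + rows) // (rows - rows)
rows = 31 % ((33 >= 9) + nums)
handle(33)
print(nums)
rows = 27
nums = nums * (nums - 5)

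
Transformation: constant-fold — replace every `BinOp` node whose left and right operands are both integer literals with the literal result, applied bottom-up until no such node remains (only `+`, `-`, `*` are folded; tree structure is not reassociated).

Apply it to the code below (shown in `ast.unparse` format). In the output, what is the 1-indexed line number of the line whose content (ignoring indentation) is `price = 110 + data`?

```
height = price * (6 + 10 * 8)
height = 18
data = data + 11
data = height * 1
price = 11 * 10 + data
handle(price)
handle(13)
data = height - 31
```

5

Transformed code:
height = price * 86
height = 18
data = data + 11
data = height * 1
price = 110 + data
handle(price)
handle(13)
data = height - 31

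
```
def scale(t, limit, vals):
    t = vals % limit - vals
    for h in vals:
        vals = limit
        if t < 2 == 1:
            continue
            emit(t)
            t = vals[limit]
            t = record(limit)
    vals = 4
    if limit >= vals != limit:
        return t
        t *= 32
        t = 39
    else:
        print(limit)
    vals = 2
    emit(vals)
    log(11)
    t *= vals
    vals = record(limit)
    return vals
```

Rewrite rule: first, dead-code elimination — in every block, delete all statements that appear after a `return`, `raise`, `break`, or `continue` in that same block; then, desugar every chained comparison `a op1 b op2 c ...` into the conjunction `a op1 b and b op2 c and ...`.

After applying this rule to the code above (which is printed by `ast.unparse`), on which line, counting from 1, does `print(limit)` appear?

Transformed code:
def scale(t, limit, vals):
    t = vals % limit - vals
    for h in vals:
        vals = limit
        if t < 2 and 2 == 1:
            continue
    vals = 4
    if limit >= vals and vals != limit:
        return t
    else:
        print(limit)
    vals = 2
    emit(vals)
    log(11)
    t *= vals
    vals = record(limit)
    return vals

11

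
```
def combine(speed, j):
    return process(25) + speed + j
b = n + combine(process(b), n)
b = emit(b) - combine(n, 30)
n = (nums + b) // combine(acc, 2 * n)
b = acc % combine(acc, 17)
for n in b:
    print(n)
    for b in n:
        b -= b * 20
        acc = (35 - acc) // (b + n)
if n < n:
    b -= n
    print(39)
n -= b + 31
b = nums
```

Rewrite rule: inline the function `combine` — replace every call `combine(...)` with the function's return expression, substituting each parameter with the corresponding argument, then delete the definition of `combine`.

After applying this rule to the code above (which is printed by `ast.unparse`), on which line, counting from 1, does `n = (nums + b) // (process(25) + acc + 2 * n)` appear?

3

Transformed code:
b = n + (process(25) + process(b) + n)
b = emit(b) - (process(25) + n + 30)
n = (nums + b) // (process(25) + acc + 2 * n)
b = acc % (process(25) + acc + 17)
for n in b:
    print(n)
    for b in n:
        b -= b * 20
        acc = (35 - acc) // (b + n)
if n < n:
    b -= n
    print(39)
n -= b + 31
b = nums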